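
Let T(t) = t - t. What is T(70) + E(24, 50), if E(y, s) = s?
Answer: 50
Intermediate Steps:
T(t) = 0
T(70) + E(24, 50) = 0 + 50 = 50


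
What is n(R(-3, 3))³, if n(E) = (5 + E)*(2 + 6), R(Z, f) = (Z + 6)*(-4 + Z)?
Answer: -2097152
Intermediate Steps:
R(Z, f) = (-4 + Z)*(6 + Z) (R(Z, f) = (6 + Z)*(-4 + Z) = (-4 + Z)*(6 + Z))
n(E) = 40 + 8*E (n(E) = (5 + E)*8 = 40 + 8*E)
n(R(-3, 3))³ = (40 + 8*(-24 + (-3)² + 2*(-3)))³ = (40 + 8*(-24 + 9 - 6))³ = (40 + 8*(-21))³ = (40 - 168)³ = (-128)³ = -2097152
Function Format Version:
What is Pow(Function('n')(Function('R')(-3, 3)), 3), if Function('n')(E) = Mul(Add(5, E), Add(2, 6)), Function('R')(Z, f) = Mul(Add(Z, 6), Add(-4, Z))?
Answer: -2097152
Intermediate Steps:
Function('R')(Z, f) = Mul(Add(-4, Z), Add(6, Z)) (Function('R')(Z, f) = Mul(Add(6, Z), Add(-4, Z)) = Mul(Add(-4, Z), Add(6, Z)))
Function('n')(E) = Add(40, Mul(8, E)) (Function('n')(E) = Mul(Add(5, E), 8) = Add(40, Mul(8, E)))
Pow(Function('n')(Function('R')(-3, 3)), 3) = Pow(Add(40, Mul(8, Add(-24, Pow(-3, 2), Mul(2, -3)))), 3) = Pow(Add(40, Mul(8, Add(-24, 9, -6))), 3) = Pow(Add(40, Mul(8, -21)), 3) = Pow(Add(40, -168), 3) = Pow(-128, 3) = -2097152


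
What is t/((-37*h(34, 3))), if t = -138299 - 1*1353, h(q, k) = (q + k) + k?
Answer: 34913/370 ≈ 94.359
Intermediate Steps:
h(q, k) = q + 2*k (h(q, k) = (k + q) + k = q + 2*k)
t = -139652 (t = -138299 - 1353 = -139652)
t/((-37*h(34, 3))) = -139652*(-1/(37*(34 + 2*3))) = -139652*(-1/(37*(34 + 6))) = -139652/((-37*40)) = -139652/(-1480) = -139652*(-1/1480) = 34913/370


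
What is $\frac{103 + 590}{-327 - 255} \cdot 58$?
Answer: $- \frac{6699}{97} \approx -69.062$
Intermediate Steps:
$\frac{103 + 590}{-327 - 255} \cdot 58 = \frac{693}{-582} \cdot 58 = 693 \left(- \frac{1}{582}\right) 58 = \left(- \frac{231}{194}\right) 58 = - \frac{6699}{97}$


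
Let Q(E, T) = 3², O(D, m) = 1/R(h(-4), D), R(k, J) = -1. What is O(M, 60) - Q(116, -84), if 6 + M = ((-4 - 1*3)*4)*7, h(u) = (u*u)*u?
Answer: -10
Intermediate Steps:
h(u) = u³ (h(u) = u²*u = u³)
M = -202 (M = -6 + ((-4 - 1*3)*4)*7 = -6 + ((-4 - 3)*4)*7 = -6 - 7*4*7 = -6 - 28*7 = -6 - 196 = -202)
O(D, m) = -1 (O(D, m) = 1/(-1) = -1)
Q(E, T) = 9
O(M, 60) - Q(116, -84) = -1 - 1*9 = -1 - 9 = -10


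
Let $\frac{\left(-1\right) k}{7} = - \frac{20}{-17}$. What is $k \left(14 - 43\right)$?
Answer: $\frac{4060}{17} \approx 238.82$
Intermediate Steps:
$k = - \frac{140}{17}$ ($k = - 7 \left(- \frac{20}{-17}\right) = - 7 \left(\left(-20\right) \left(- \frac{1}{17}\right)\right) = \left(-7\right) \frac{20}{17} = - \frac{140}{17} \approx -8.2353$)
$k \left(14 - 43\right) = - \frac{140 \left(14 - 43\right)}{17} = \left(- \frac{140}{17}\right) \left(-29\right) = \frac{4060}{17}$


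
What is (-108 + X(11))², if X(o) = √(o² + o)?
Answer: 11796 - 432*√33 ≈ 9314.3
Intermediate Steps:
X(o) = √(o + o²)
(-108 + X(11))² = (-108 + √(11*(1 + 11)))² = (-108 + √(11*12))² = (-108 + √132)² = (-108 + 2*√33)²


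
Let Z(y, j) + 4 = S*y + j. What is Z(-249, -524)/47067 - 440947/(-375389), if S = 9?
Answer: 6571533436/5889478021 ≈ 1.1158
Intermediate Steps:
Z(y, j) = -4 + j + 9*y (Z(y, j) = -4 + (9*y + j) = -4 + (j + 9*y) = -4 + j + 9*y)
Z(-249, -524)/47067 - 440947/(-375389) = (-4 - 524 + 9*(-249))/47067 - 440947/(-375389) = (-4 - 524 - 2241)*(1/47067) - 440947*(-1/375389) = -2769*1/47067 + 440947/375389 = -923/15689 + 440947/375389 = 6571533436/5889478021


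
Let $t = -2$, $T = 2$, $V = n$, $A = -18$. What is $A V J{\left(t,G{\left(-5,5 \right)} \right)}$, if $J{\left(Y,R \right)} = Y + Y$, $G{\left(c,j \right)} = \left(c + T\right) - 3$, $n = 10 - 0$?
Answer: $720$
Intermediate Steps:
$n = 10$ ($n = 10 + 0 = 10$)
$V = 10$
$G{\left(c,j \right)} = -1 + c$ ($G{\left(c,j \right)} = \left(c + 2\right) - 3 = \left(2 + c\right) - 3 = -1 + c$)
$J{\left(Y,R \right)} = 2 Y$
$A V J{\left(t,G{\left(-5,5 \right)} \right)} = \left(-18\right) 10 \cdot 2 \left(-2\right) = \left(-180\right) \left(-4\right) = 720$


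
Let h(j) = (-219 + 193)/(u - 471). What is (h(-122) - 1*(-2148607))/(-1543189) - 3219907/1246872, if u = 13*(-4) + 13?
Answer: -650076857914907/163553528158680 ≈ -3.9747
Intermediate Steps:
u = -39 (u = -52 + 13 = -39)
h(j) = 13/255 (h(j) = (-219 + 193)/(-39 - 471) = -26/(-510) = -26*(-1/510) = 13/255)
(h(-122) - 1*(-2148607))/(-1543189) - 3219907/1246872 = (13/255 - 1*(-2148607))/(-1543189) - 3219907/1246872 = (13/255 + 2148607)*(-1/1543189) - 3219907*1/1246872 = (547894798/255)*(-1/1543189) - 3219907/1246872 = -547894798/393513195 - 3219907/1246872 = -650076857914907/163553528158680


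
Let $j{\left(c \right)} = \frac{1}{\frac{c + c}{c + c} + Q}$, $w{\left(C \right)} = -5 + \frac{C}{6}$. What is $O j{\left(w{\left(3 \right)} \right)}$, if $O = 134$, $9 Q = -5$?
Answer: $\frac{603}{2} \approx 301.5$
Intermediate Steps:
$Q = - \frac{5}{9}$ ($Q = \frac{1}{9} \left(-5\right) = - \frac{5}{9} \approx -0.55556$)
$w{\left(C \right)} = -5 + \frac{C}{6}$
$j{\left(c \right)} = \frac{9}{4}$ ($j{\left(c \right)} = \frac{1}{\frac{c + c}{c + c} - \frac{5}{9}} = \frac{1}{\frac{2 c}{2 c} - \frac{5}{9}} = \frac{1}{2 c \frac{1}{2 c} - \frac{5}{9}} = \frac{1}{1 - \frac{5}{9}} = \frac{1}{\frac{4}{9}} = \frac{9}{4}$)
$O j{\left(w{\left(3 \right)} \right)} = 134 \cdot \frac{9}{4} = \frac{603}{2}$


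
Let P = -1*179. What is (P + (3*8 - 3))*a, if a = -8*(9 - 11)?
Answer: -2528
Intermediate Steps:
a = 16 (a = -8*(-2) = 16)
P = -179
(P + (3*8 - 3))*a = (-179 + (3*8 - 3))*16 = (-179 + (24 - 3))*16 = (-179 + 21)*16 = -158*16 = -2528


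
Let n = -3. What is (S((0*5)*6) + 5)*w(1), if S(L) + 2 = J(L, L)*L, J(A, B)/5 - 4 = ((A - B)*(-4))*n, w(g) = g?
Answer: 3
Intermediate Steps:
J(A, B) = 20 - 60*B + 60*A (J(A, B) = 20 + 5*(((A - B)*(-4))*(-3)) = 20 + 5*((-4*A + 4*B)*(-3)) = 20 + 5*(-12*B + 12*A) = 20 + (-60*B + 60*A) = 20 - 60*B + 60*A)
S(L) = -2 + 20*L (S(L) = -2 + (20 - 60*L + 60*L)*L = -2 + 20*L)
(S((0*5)*6) + 5)*w(1) = ((-2 + 20*((0*5)*6)) + 5)*1 = ((-2 + 20*(0*6)) + 5)*1 = ((-2 + 20*0) + 5)*1 = ((-2 + 0) + 5)*1 = (-2 + 5)*1 = 3*1 = 3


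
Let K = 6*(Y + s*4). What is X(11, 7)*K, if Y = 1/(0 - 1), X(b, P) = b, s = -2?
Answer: -594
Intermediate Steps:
Y = -1 (Y = 1/(-1) = -1)
K = -54 (K = 6*(-1 - 2*4) = 6*(-1 - 8) = 6*(-9) = -54)
X(11, 7)*K = 11*(-54) = -594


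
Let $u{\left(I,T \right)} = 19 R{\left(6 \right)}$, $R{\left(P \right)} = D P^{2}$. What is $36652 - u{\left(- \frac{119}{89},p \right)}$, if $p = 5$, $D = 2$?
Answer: $35284$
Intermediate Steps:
$R{\left(P \right)} = 2 P^{2}$
$u{\left(I,T \right)} = 1368$ ($u{\left(I,T \right)} = 19 \cdot 2 \cdot 6^{2} = 19 \cdot 2 \cdot 36 = 19 \cdot 72 = 1368$)
$36652 - u{\left(- \frac{119}{89},p \right)} = 36652 - 1368 = 35284$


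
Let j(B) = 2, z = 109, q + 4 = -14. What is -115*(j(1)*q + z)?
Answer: -8395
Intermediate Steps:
q = -18 (q = -4 - 14 = -18)
-115*(j(1)*q + z) = -115*(2*(-18) + 109) = -115*(-36 + 109) = -115*73 = -8395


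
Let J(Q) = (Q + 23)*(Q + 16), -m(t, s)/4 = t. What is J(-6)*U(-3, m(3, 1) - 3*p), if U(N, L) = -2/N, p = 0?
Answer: 340/3 ≈ 113.33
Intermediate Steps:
m(t, s) = -4*t
J(Q) = (16 + Q)*(23 + Q) (J(Q) = (23 + Q)*(16 + Q) = (16 + Q)*(23 + Q))
J(-6)*U(-3, m(3, 1) - 3*p) = (368 + (-6)² + 39*(-6))*(-2/(-3)) = (368 + 36 - 234)*(-2*(-⅓)) = 170*(⅔) = 340/3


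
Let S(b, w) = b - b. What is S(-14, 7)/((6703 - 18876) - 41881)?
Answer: 0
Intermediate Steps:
S(b, w) = 0
S(-14, 7)/((6703 - 18876) - 41881) = 0/((6703 - 18876) - 41881) = 0/(-12173 - 41881) = 0/(-54054) = -1/54054*0 = 0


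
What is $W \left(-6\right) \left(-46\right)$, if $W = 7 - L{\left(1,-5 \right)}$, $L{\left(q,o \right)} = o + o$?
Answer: $4692$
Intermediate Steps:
$L{\left(q,o \right)} = 2 o$
$W = 17$ ($W = 7 - 2 \left(-5\right) = 7 - -10 = 7 + 10 = 17$)
$W \left(-6\right) \left(-46\right) = 17 \left(-6\right) \left(-46\right) = \left(-102\right) \left(-46\right) = 4692$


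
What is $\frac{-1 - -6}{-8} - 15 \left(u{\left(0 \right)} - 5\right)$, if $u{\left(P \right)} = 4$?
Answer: $\frac{115}{8} \approx 14.375$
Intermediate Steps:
$\frac{-1 - -6}{-8} - 15 \left(u{\left(0 \right)} - 5\right) = \frac{-1 - -6}{-8} - 15 \left(4 - 5\right) = \left(-1 + 6\right) \left(- \frac{1}{8}\right) - 15 \left(4 - 5\right) = 5 \left(- \frac{1}{8}\right) - -15 = - \frac{5}{8} + 15 = \frac{115}{8}$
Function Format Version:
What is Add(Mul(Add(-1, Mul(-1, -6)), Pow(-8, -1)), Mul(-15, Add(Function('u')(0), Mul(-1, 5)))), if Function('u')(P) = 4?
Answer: Rational(115, 8) ≈ 14.375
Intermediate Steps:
Add(Mul(Add(-1, Mul(-1, -6)), Pow(-8, -1)), Mul(-15, Add(Function('u')(0), Mul(-1, 5)))) = Add(Mul(Add(-1, Mul(-1, -6)), Pow(-8, -1)), Mul(-15, Add(4, Mul(-1, 5)))) = Add(Mul(Add(-1, 6), Rational(-1, 8)), Mul(-15, Add(4, -5))) = Add(Mul(5, Rational(-1, 8)), Mul(-15, -1)) = Add(Rational(-5, 8), 15) = Rational(115, 8)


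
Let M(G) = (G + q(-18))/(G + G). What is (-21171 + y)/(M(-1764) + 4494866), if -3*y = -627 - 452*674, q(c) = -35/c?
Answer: 731088288/40777428883 ≈ 0.017929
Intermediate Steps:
M(G) = (35/18 + G)/(2*G) (M(G) = (G - 35/(-18))/(G + G) = (G - 35*(-1/18))/((2*G)) = (G + 35/18)*(1/(2*G)) = (35/18 + G)*(1/(2*G)) = (35/18 + G)/(2*G))
y = 305275/3 (y = -(-627 - 452*674)/3 = -(-627 - 304648)/3 = -⅓*(-305275) = 305275/3 ≈ 1.0176e+5)
(-21171 + y)/(M(-1764) + 4494866) = (-21171 + 305275/3)/((1/36)*(35 + 18*(-1764))/(-1764) + 4494866) = 241762/(3*((1/36)*(-1/1764)*(35 - 31752) + 4494866)) = 241762/(3*((1/36)*(-1/1764)*(-31717) + 4494866)) = 241762/(3*(4531/9072 + 4494866)) = 241762/(3*(40777428883/9072)) = (241762/3)*(9072/40777428883) = 731088288/40777428883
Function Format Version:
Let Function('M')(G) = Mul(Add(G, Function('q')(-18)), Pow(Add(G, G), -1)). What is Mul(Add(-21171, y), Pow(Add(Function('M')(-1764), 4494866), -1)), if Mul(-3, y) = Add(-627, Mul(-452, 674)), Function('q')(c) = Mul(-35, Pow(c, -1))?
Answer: Rational(731088288, 40777428883) ≈ 0.017929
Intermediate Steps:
Function('M')(G) = Mul(Rational(1, 2), Pow(G, -1), Add(Rational(35, 18), G)) (Function('M')(G) = Mul(Add(G, Mul(-35, Pow(-18, -1))), Pow(Add(G, G), -1)) = Mul(Add(G, Mul(-35, Rational(-1, 18))), Pow(Mul(2, G), -1)) = Mul(Add(G, Rational(35, 18)), Mul(Rational(1, 2), Pow(G, -1))) = Mul(Add(Rational(35, 18), G), Mul(Rational(1, 2), Pow(G, -1))) = Mul(Rational(1, 2), Pow(G, -1), Add(Rational(35, 18), G)))
y = Rational(305275, 3) (y = Mul(Rational(-1, 3), Add(-627, Mul(-452, 674))) = Mul(Rational(-1, 3), Add(-627, -304648)) = Mul(Rational(-1, 3), -305275) = Rational(305275, 3) ≈ 1.0176e+5)
Mul(Add(-21171, y), Pow(Add(Function('M')(-1764), 4494866), -1)) = Mul(Add(-21171, Rational(305275, 3)), Pow(Add(Mul(Rational(1, 36), Pow(-1764, -1), Add(35, Mul(18, -1764))), 4494866), -1)) = Mul(Rational(241762, 3), Pow(Add(Mul(Rational(1, 36), Rational(-1, 1764), Add(35, -31752)), 4494866), -1)) = Mul(Rational(241762, 3), Pow(Add(Mul(Rational(1, 36), Rational(-1, 1764), -31717), 4494866), -1)) = Mul(Rational(241762, 3), Pow(Add(Rational(4531, 9072), 4494866), -1)) = Mul(Rational(241762, 3), Pow(Rational(40777428883, 9072), -1)) = Mul(Rational(241762, 3), Rational(9072, 40777428883)) = Rational(731088288, 40777428883)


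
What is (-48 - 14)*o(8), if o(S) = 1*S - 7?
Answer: -62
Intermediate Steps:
o(S) = -7 + S (o(S) = S - 7 = -7 + S)
(-48 - 14)*o(8) = (-48 - 14)*(-7 + 8) = -62*1 = -62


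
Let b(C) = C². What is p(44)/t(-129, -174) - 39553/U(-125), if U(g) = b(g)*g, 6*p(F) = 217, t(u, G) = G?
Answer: -382534793/2039062500 ≈ -0.18760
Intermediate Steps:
p(F) = 217/6 (p(F) = (⅙)*217 = 217/6)
U(g) = g³ (U(g) = g²*g = g³)
p(44)/t(-129, -174) - 39553/U(-125) = (217/6)/(-174) - 39553/((-125)³) = (217/6)*(-1/174) - 39553/(-1953125) = -217/1044 - 39553*(-1/1953125) = -217/1044 + 39553/1953125 = -382534793/2039062500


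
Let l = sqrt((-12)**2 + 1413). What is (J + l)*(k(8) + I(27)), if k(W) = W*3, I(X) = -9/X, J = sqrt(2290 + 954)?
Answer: 71*sqrt(173) + 142*sqrt(811)/3 ≈ 2281.8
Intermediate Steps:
J = 2*sqrt(811) (J = sqrt(3244) = 2*sqrt(811) ≈ 56.956)
k(W) = 3*W
l = 3*sqrt(173) (l = sqrt(144 + 1413) = sqrt(1557) = 3*sqrt(173) ≈ 39.459)
(J + l)*(k(8) + I(27)) = (2*sqrt(811) + 3*sqrt(173))*(3*8 - 9/27) = (2*sqrt(811) + 3*sqrt(173))*(24 - 9*1/27) = (2*sqrt(811) + 3*sqrt(173))*(24 - 1/3) = (2*sqrt(811) + 3*sqrt(173))*(71/3) = 71*sqrt(173) + 142*sqrt(811)/3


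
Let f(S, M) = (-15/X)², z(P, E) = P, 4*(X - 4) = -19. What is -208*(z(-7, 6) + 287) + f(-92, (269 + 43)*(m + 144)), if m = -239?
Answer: -57840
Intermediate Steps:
X = -¾ (X = 4 + (¼)*(-19) = 4 - 19/4 = -¾ ≈ -0.75000)
f(S, M) = 400 (f(S, M) = (-15/(-¾))² = (-15*(-4/3))² = 20² = 400)
-208*(z(-7, 6) + 287) + f(-92, (269 + 43)*(m + 144)) = -208*(-7 + 287) + 400 = -208*280 + 400 = -58240 + 400 = -57840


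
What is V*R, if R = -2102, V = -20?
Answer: 42040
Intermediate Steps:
V*R = -20*(-2102) = 42040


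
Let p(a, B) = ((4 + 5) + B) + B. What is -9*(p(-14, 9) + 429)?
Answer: -4104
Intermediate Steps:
p(a, B) = 9 + 2*B (p(a, B) = (9 + B) + B = 9 + 2*B)
-9*(p(-14, 9) + 429) = -9*((9 + 2*9) + 429) = -9*((9 + 18) + 429) = -9*(27 + 429) = -9*456 = -1*4104 = -4104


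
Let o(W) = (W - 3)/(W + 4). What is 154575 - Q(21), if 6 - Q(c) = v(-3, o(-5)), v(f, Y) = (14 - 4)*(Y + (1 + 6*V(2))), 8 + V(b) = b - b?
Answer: 154179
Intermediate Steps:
V(b) = -8 (V(b) = -8 + (b - b) = -8 + 0 = -8)
o(W) = (-3 + W)/(4 + W)
v(f, Y) = -470 + 10*Y (v(f, Y) = (14 - 4)*(Y + (1 + 6*(-8))) = 10*(Y + (1 - 48)) = 10*(Y - 47) = 10*(-47 + Y) = -470 + 10*Y)
Q(c) = 396 (Q(c) = 6 - (-470 + 10*((-3 - 5)/(4 - 5))) = 6 - (-470 + 10*(-8/(-1))) = 6 - (-470 + 10*(-1*(-8))) = 6 - (-470 + 10*8) = 6 - (-470 + 80) = 6 - 1*(-390) = 6 + 390 = 396)
154575 - Q(21) = 154575 - 1*396 = 154575 - 396 = 154179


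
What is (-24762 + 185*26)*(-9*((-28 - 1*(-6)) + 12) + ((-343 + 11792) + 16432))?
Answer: -558077392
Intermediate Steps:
(-24762 + 185*26)*(-9*((-28 - 1*(-6)) + 12) + ((-343 + 11792) + 16432)) = (-24762 + 4810)*(-9*((-28 + 6) + 12) + (11449 + 16432)) = -19952*(-9*(-22 + 12) + 27881) = -19952*(-9*(-10) + 27881) = -19952*(90 + 27881) = -19952*27971 = -558077392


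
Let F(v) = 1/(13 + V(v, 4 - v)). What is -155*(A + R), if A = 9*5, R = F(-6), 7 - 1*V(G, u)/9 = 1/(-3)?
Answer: -551180/79 ≈ -6977.0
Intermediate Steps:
V(G, u) = 66 (V(G, u) = 63 - 9/(-3) = 63 - 9*(-⅓) = 63 + 3 = 66)
F(v) = 1/79 (F(v) = 1/(13 + 66) = 1/79)
R = 1/79 ≈ 0.012658
A = 45
-155*(A + R) = -155*(45 + 1/79) = -155*3556/79 = -551180/79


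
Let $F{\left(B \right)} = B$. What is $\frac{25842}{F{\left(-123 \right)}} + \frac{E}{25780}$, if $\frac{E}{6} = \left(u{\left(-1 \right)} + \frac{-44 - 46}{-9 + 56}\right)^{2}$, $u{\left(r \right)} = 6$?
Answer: $- \frac{122635293934}{583717205} \approx -210.09$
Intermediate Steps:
$E = \frac{221184}{2209}$ ($E = 6 \left(6 + \frac{-44 - 46}{-9 + 56}\right)^{2} = 6 \left(6 - \frac{90}{47}\right)^{2} = 6 \left(\frac{192}{47}\right)^{2} = 6 \cdot \frac{36864}{2209} = \frac{221184}{2209} \approx 100.13$)
$\frac{25842}{F{\left(-123 \right)}} + \frac{E}{25780} = \frac{25842}{-123} + \frac{221184}{2209 \cdot 25780} = 25842 \left(- \frac{1}{123}\right) + \frac{221184}{2209} \cdot \frac{1}{25780} = - \frac{8614}{41} + \frac{55296}{14237005} = - \frac{122635293934}{583717205}$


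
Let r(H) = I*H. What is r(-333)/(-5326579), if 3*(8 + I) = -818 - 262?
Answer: -122544/5326579 ≈ -0.023006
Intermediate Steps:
I = -368 (I = -8 + (-818 - 262)/3 = -8 + (⅓)*(-1080) = -8 - 360 = -368)
r(H) = -368*H
r(-333)/(-5326579) = -368*(-333)/(-5326579) = 122544*(-1/5326579) = -122544/5326579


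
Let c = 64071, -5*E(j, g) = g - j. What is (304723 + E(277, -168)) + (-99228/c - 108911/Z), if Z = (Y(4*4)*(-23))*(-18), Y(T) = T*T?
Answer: 76659579805205/251500032 ≈ 3.0481e+5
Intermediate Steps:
E(j, g) = -g/5 + j/5 (E(j, g) = -(g - j)/5 = -g/5 + j/5)
Y(T) = T**2
Z = 105984 (Z = ((4*4)**2*(-23))*(-18) = (16**2*(-23))*(-18) = (256*(-23))*(-18) = -5888*(-18) = 105984)
(304723 + E(277, -168)) + (-99228/c - 108911/Z) = (304723 + (-1/5*(-168) + (1/5)*277)) + (-99228/64071 - 108911/105984) = (304723 + (168/5 + 277/5)) + (-99228*1/64071 - 108911*1/105984) = (304723 + 89) + (-33076/21357 - 108911/105984) = 304812 - 647948779/251500032 = 76659579805205/251500032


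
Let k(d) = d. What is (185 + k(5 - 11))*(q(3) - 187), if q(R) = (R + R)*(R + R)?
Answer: -27029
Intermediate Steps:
q(R) = 4*R² (q(R) = (2*R)*(2*R) = 4*R²)
(185 + k(5 - 11))*(q(3) - 187) = (185 + (5 - 11))*(4*3² - 187) = (185 - 6)*(4*9 - 187) = 179*(36 - 187) = 179*(-151) = -27029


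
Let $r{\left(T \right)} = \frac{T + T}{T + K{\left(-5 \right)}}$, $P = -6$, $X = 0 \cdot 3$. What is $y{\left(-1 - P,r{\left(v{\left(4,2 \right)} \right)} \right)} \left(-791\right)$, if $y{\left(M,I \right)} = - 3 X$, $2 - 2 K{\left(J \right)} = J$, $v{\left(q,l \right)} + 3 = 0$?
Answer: $0$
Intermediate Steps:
$X = 0$
$v{\left(q,l \right)} = -3$ ($v{\left(q,l \right)} = -3 + 0 = -3$)
$K{\left(J \right)} = 1 - \frac{J}{2}$
$r{\left(T \right)} = \frac{2 T}{\frac{7}{2} + T}$ ($r{\left(T \right)} = \frac{T + T}{T + \left(1 - - \frac{5}{2}\right)} = \frac{2 T}{T + \left(1 + \frac{5}{2}\right)} = \frac{2 T}{T + \frac{7}{2}} = \frac{2 T}{\frac{7}{2} + T}$)
$y{\left(M,I \right)} = 0$ ($y{\left(M,I \right)} = \left(-3\right) 0 = 0$)
$y{\left(-1 - P,r{\left(v{\left(4,2 \right)} \right)} \right)} \left(-791\right) = 0 \left(-791\right) = 0$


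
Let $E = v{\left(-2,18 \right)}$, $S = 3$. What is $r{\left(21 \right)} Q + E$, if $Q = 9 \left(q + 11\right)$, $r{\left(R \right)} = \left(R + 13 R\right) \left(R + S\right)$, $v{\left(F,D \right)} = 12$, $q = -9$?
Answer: $127020$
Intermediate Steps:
$E = 12$
$r{\left(R \right)} = 14 R \left(3 + R\right)$ ($r{\left(R \right)} = \left(R + 13 R\right) \left(R + 3\right) = 14 R \left(3 + R\right)$)
$Q = 18$ ($Q = 9 \left(-9 + 11\right) = 9 \cdot 2 = 18$)
$r{\left(21 \right)} Q + E = 14 \cdot 21 \left(3 + 21\right) 18 + 12 = 14 \cdot 21 \cdot 24 \cdot 18 + 12 = 7056 \cdot 18 + 12 = 127008 + 12 = 127020$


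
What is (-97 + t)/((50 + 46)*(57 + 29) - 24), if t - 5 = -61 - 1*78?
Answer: -11/392 ≈ -0.028061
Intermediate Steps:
t = -134 (t = 5 + (-61 - 1*78) = 5 + (-61 - 78) = 5 - 139 = -134)
(-97 + t)/((50 + 46)*(57 + 29) - 24) = (-97 - 134)/((50 + 46)*(57 + 29) - 24) = -231/(96*86 - 24) = -231/(8256 - 24) = -231/8232 = (1/8232)*(-231) = -11/392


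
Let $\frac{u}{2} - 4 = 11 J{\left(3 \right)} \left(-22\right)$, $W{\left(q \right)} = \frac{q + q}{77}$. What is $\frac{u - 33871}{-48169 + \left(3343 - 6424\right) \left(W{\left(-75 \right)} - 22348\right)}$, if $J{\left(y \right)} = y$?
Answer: $- \frac{2719255}{5298525613} \approx -0.00051321$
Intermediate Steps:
$W{\left(q \right)} = \frac{2 q}{77}$
$u = -1444$ ($u = 8 + 2 \cdot 11 \cdot 3 \left(-22\right) = 8 + 2 \cdot 33 \left(-22\right) = 8 + 2 \left(-726\right) = 8 - 1452 = -1444$)
$\frac{u - 33871}{-48169 + \left(3343 - 6424\right) \left(W{\left(-75 \right)} - 22348\right)} = \frac{-1444 - 33871}{-48169 + \left(3343 - 6424\right) \left(\frac{2}{77} \left(-75\right) - 22348\right)} = - \frac{35315}{-48169 - 3081 \left(- \frac{150}{77} - 22348\right)} = - \frac{35315}{-48169 - - \frac{5302234626}{77}} = - \frac{35315}{-48169 + \frac{5302234626}{77}} = - \frac{35315}{\frac{5298525613}{77}} = \left(-35315\right) \frac{77}{5298525613} = - \frac{2719255}{5298525613}$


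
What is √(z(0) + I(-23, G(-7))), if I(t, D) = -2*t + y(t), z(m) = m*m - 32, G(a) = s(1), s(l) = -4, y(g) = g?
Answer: 3*I ≈ 3.0*I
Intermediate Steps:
G(a) = -4
z(m) = -32 + m² (z(m) = m² - 32 = -32 + m²)
I(t, D) = -t (I(t, D) = -2*t + t = -t)
√(z(0) + I(-23, G(-7))) = √((-32 + 0²) - 1*(-23)) = √((-32 + 0) + 23) = √(-32 + 23) = √(-9) = 3*I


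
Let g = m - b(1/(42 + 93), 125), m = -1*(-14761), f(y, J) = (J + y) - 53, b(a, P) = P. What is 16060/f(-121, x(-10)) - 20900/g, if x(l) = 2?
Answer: -14915560/157337 ≈ -94.800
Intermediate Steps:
f(y, J) = -53 + J + y
m = 14761
g = 14636 (g = 14761 - 1*125 = 14761 - 125 = 14636)
16060/f(-121, x(-10)) - 20900/g = 16060/(-53 + 2 - 121) - 20900/14636 = 16060/(-172) - 20900*1/14636 = 16060*(-1/172) - 5225/3659 = -4015/43 - 5225/3659 = -14915560/157337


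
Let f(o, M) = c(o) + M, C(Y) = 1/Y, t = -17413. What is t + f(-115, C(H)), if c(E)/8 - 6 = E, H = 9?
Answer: -164564/9 ≈ -18285.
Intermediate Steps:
c(E) = 48 + 8*E
f(o, M) = 48 + M + 8*o (f(o, M) = (48 + 8*o) + M = 48 + M + 8*o)
t + f(-115, C(H)) = -17413 + (48 + 1/9 + 8*(-115)) = -17413 + (48 + 1/9 - 920) = -17413 - 7847/9 = -164564/9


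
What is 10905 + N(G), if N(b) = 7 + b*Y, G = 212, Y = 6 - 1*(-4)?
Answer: 13032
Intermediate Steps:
Y = 10 (Y = 6 + 4 = 10)
N(b) = 7 + 10*b (N(b) = 7 + b*10 = 7 + 10*b)
10905 + N(G) = 10905 + (7 + 10*212) = 10905 + (7 + 2120) = 10905 + 2127 = 13032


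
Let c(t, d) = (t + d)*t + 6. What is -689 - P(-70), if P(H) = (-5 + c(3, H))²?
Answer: -40689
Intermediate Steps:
c(t, d) = 6 + t*(d + t) (c(t, d) = (d + t)*t + 6 = t*(d + t) + 6 = 6 + t*(d + t))
P(H) = (10 + 3*H)² (P(H) = (-5 + (6 + 3² + H*3))² = (-5 + (6 + 9 + 3*H))² = (-5 + (15 + 3*H))² = (10 + 3*H)²)
-689 - P(-70) = -689 - (10 + 3*(-70))² = -689 - (10 - 210)² = -689 - 1*(-200)² = -689 - 1*40000 = -689 - 40000 = -40689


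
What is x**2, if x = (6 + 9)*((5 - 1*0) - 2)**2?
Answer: 18225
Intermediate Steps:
x = 135 (x = 15*((5 + 0) - 2)**2 = 15*(5 - 2)**2 = 15*3**2 = 15*9 = 135)
x**2 = 135**2 = 18225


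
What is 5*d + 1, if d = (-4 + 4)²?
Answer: 1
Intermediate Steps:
d = 0 (d = 0² = 0)
5*d + 1 = 5*0 + 1 = 0 + 1 = 1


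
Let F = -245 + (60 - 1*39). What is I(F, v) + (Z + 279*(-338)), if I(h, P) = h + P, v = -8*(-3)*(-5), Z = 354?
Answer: -94292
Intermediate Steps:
v = -120 (v = 24*(-5) = -120)
F = -224 (F = -245 + (60 - 39) = -245 + 21 = -224)
I(h, P) = P + h
I(F, v) + (Z + 279*(-338)) = (-120 - 224) + (354 + 279*(-338)) = -344 + (354 - 94302) = -344 - 93948 = -94292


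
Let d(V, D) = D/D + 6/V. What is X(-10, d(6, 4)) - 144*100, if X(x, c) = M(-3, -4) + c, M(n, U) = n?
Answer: -14401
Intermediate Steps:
d(V, D) = 1 + 6/V
X(x, c) = -3 + c
X(-10, d(6, 4)) - 144*100 = (-3 + (6 + 6)/6) - 144*100 = (-3 + (⅙)*12) - 14400 = (-3 + 2) - 14400 = -1 - 14400 = -14401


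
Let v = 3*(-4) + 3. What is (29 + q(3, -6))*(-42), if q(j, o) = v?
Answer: -840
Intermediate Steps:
v = -9 (v = -12 + 3 = -9)
q(j, o) = -9
(29 + q(3, -6))*(-42) = (29 - 9)*(-42) = 20*(-42) = -840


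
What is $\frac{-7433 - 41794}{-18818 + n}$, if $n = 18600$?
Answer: $\frac{49227}{218} \approx 225.81$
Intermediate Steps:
$\frac{-7433 - 41794}{-18818 + n} = \frac{-7433 - 41794}{-18818 + 18600} = - \frac{49227}{-218} = \left(-49227\right) \left(- \frac{1}{218}\right) = \frac{49227}{218}$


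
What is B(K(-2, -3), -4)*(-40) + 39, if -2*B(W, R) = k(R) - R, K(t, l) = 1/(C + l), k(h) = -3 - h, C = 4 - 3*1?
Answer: 139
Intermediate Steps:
C = 1 (C = 4 - 3 = 1)
K(t, l) = 1/(1 + l)
B(W, R) = 3/2 + R (B(W, R) = -((-3 - R) - R)/2 = -(-3 - 2*R)/2 = 3/2 + R)
B(K(-2, -3), -4)*(-40) + 39 = (3/2 - 4)*(-40) + 39 = -5/2*(-40) + 39 = 100 + 39 = 139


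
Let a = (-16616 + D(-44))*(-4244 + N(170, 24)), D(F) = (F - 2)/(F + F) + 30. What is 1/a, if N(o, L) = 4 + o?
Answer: 2/135005785 ≈ 1.4814e-8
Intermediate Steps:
D(F) = 30 + (-2 + F)/(2*F) (D(F) = (-2 + F)/((2*F)) + 30 = (-2 + F)*(1/(2*F)) + 30 = (-2 + F)/(2*F) + 30 = 30 + (-2 + F)/(2*F))
a = 135005785/2 (a = (-16616 + (61/2 - 1/(-44)))*(-4244 + (4 + 170)) = (-16616 + (61/2 - 1*(-1/44)))*(-4244 + 174) = (-16616 + (61/2 + 1/44))*(-4070) = (-16616 + 1343/44)*(-4070) = -729761/44*(-4070) = 135005785/2 ≈ 6.7503e+7)
1/a = 1/(135005785/2) = 2/135005785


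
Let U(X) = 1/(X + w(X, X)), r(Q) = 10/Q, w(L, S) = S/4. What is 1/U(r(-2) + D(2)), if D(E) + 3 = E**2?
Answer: -5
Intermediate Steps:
w(L, S) = S/4 (w(L, S) = S*(1/4) = S/4)
D(E) = -3 + E**2
U(X) = 4/(5*X) (U(X) = 1/(X + X/4) = 1/(5*X/4) = 4/(5*X))
1/U(r(-2) + D(2)) = 1/(4/(5*(10/(-2) + (-3 + 2**2)))) = 1/(4/(5*(10*(-1/2) + (-3 + 4)))) = 1/(4/(5*(-5 + 1))) = 1/((4/5)/(-4)) = 1/((4/5)*(-1/4)) = 1/(-1/5) = -5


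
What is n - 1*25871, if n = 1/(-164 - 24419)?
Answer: -635986794/24583 ≈ -25871.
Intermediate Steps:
n = -1/24583 (n = 1/(-24583) = -1/24583 ≈ -4.0679e-5)
n - 1*25871 = -1/24583 - 1*25871 = -1/24583 - 25871 = -635986794/24583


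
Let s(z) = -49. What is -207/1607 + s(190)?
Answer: -78950/1607 ≈ -49.129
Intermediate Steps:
-207/1607 + s(190) = -207/1607 - 49 = -78950/1607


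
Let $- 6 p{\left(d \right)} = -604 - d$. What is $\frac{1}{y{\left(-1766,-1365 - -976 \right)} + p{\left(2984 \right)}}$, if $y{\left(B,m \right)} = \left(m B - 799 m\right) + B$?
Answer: $\frac{1}{996617} \approx 1.0034 \cdot 10^{-6}$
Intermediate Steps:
$p{\left(d \right)} = \frac{302}{3} + \frac{d}{6}$ ($p{\left(d \right)} = - \frac{-604 - d}{6} = \frac{302}{3} + \frac{d}{6}$)
$y{\left(B,m \right)} = B - 799 m + B m$ ($y{\left(B,m \right)} = \left(B m - 799 m\right) + B = \left(- 799 m + B m\right) + B = B - 799 m + B m$)
$\frac{1}{y{\left(-1766,-1365 - -976 \right)} + p{\left(2984 \right)}} = \frac{1}{\left(-1766 - 799 \left(-1365 - -976\right) - 1766 \left(-1365 - -976\right)\right) + \left(\frac{302}{3} + \frac{1}{6} \cdot 2984\right)} = \frac{1}{\left(-1766 - 799 \left(-1365 + 976\right) - 1766 \left(-1365 + 976\right)\right) + \left(\frac{302}{3} + \frac{1492}{3}\right)} = \frac{1}{\left(-1766 - -310811 - -686974\right) + 598} = \frac{1}{\left(-1766 + 310811 + 686974\right) + 598} = \frac{1}{996019 + 598} = \frac{1}{996617}$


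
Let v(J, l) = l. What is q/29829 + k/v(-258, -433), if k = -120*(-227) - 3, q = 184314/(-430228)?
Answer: -58256647060301/926134391366 ≈ -62.903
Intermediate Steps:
q = -92157/215114 (q = 184314*(-1/430228) = -92157/215114 ≈ -0.42841)
k = 27237 (k = 27240 - 3 = 27237)
q/29829 + k/v(-258, -433) = -92157/215114/29829 + 27237/(-433) = -92157/215114*1/29829 + 27237*(-1/433) = -30719/2138878502 - 27237/433 = -58256647060301/926134391366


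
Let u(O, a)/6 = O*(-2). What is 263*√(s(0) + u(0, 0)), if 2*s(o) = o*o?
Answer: 0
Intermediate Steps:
u(O, a) = -12*O (u(O, a) = 6*(O*(-2)) = 6*(-2*O) = -12*O)
s(o) = o²/2 (s(o) = (o*o)/2 = o²/2)
263*√(s(0) + u(0, 0)) = 263*√((½)*0² - 12*0) = 263*√((½)*0 + 0) = 263*√(0 + 0) = 263*√0 = 263*0 = 0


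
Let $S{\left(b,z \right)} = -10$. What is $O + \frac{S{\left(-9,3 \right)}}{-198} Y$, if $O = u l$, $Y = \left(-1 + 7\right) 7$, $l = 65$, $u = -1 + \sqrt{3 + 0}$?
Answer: $- \frac{2075}{33} + 65 \sqrt{3} \approx 49.705$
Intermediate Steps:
$u = -1 + \sqrt{3} \approx 0.73205$
$Y = 42$ ($Y = 6 \cdot 7 = 42$)
$O = -65 + 65 \sqrt{3}$ ($O = \left(-1 + \sqrt{3}\right) 65 = -65 + 65 \sqrt{3} \approx 47.583$)
$O + \frac{S{\left(-9,3 \right)}}{-198} Y = \left(-65 + 65 \sqrt{3}\right) + - \frac{10}{-198} \cdot 42 = \left(-65 + 65 \sqrt{3}\right) + \left(-10\right) \left(- \frac{1}{198}\right) 42 = \left(-65 + 65 \sqrt{3}\right) + \frac{5}{99} \cdot 42 = \left(-65 + 65 \sqrt{3}\right) + \frac{70}{33} = - \frac{2075}{33} + 65 \sqrt{3}$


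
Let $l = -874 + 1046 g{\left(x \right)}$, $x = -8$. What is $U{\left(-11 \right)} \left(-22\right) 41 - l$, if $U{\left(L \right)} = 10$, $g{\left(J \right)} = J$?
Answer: $222$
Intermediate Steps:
$l = -9242$ ($l = -874 + 1046 \left(-8\right) = -874 - 8368 = -9242$)
$U{\left(-11 \right)} \left(-22\right) 41 - l = 10 \left(-22\right) 41 - -9242 = \left(-220\right) 41 + 9242 = -9020 + 9242 = 222$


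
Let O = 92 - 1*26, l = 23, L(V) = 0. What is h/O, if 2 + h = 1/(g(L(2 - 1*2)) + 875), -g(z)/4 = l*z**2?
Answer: -53/1750 ≈ -0.030286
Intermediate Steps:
g(z) = -92*z**2
O = 66 (O = 92 - 26 = 66)
h = -1749/875 (h = -2 + 1/(-92*0**2 + 875) = -2 + 1/(-92*0 + 875) = -2 + 1/(0 + 875) = -2 + 1/875 = -1749/875 ≈ -1.9989)
h/O = -1749/875/66 = -1749/875*1/66 = -53/1750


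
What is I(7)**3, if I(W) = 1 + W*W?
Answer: 125000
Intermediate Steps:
I(W) = 1 + W**2
I(7)**3 = (1 + 7**2)**3 = (1 + 49)**3 = 50**3 = 125000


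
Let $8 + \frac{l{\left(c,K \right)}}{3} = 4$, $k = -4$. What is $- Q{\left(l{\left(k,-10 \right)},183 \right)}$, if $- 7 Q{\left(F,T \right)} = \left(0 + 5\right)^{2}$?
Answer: $\frac{25}{7} \approx 3.5714$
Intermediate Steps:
$l{\left(c,K \right)} = -12$ ($l{\left(c,K \right)} = -24 + 3 \cdot 4 = -24 + 12 = -12$)
$Q{\left(F,T \right)} = - \frac{25}{7}$ ($Q{\left(F,T \right)} = - \frac{\left(0 + 5\right)^{2}}{7} = - \frac{5^{2}}{7} = \left(- \frac{1}{7}\right) 25 = - \frac{25}{7}$)
$- Q{\left(l{\left(k,-10 \right)},183 \right)} = \left(-1\right) \left(- \frac{25}{7}\right) = \frac{25}{7}$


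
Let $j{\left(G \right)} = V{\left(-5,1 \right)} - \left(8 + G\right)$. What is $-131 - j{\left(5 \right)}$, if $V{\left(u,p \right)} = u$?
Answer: $-113$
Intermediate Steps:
$j{\left(G \right)} = -13 - G$ ($j{\left(G \right)} = -5 - \left(8 + G\right) = -13 - G$)
$-131 - j{\left(5 \right)} = -131 - \left(-13 - 5\right) = -131 - -18 = -131 + 18 = -113$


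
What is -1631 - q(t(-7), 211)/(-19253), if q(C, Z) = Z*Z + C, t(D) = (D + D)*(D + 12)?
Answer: -31357192/19253 ≈ -1628.7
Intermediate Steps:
t(D) = 2*D*(12 + D) (t(D) = (2*D)*(12 + D) = 2*D*(12 + D))
q(C, Z) = C + Z**2 (q(C, Z) = Z**2 + C = C + Z**2)
-1631 - q(t(-7), 211)/(-19253) = -1631 - (2*(-7)*(12 - 7) + 211**2)/(-19253) = -1631 - (2*(-7)*5 + 44521)*(-1)/19253 = -1631 - (-70 + 44521)*(-1)/19253 = -1631 - 44451*(-1)/19253 = -1631 - 1*(-44451/19253) = -1631 + 44451/19253 = -31357192/19253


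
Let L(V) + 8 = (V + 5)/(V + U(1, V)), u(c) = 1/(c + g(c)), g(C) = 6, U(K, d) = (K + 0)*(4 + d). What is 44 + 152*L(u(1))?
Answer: -4948/5 ≈ -989.60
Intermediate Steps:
U(K, d) = K*(4 + d)
u(c) = 1/(6 + c) (u(c) = 1/(c + 6) = 1/(6 + c))
L(V) = -8 + (5 + V)/(4 + 2*V) (L(V) = -8 + (V + 5)/(V + 1*(4 + V)) = -8 + (5 + V)/(V + (4 + V)) = -8 + (5 + V)/(4 + 2*V))
44 + 152*L(u(1)) = 44 + 152*(3*(-9 - 5/(6 + 1))/(2*(2 + 1/(6 + 1)))) = 44 + 152*(3*(-9 - 5/7)/(2*(2 + 1/7))) = 44 + 152*(3*(-9 - 5*⅐)/(2*(2 + ⅐))) = 44 + 152*(3*(-9 - 5/7)/(2*(15/7))) = 44 + 152*((3/2)*(7/15)*(-68/7)) = 44 + 152*(-34/5) = 44 - 5168/5 = -4948/5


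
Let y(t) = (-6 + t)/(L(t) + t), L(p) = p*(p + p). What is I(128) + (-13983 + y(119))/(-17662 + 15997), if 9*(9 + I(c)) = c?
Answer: 128996977/9470853 ≈ 13.620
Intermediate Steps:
I(c) = -9 + c/9
L(p) = 2*p**2 (L(p) = p*(2*p) = 2*p**2)
y(t) = (-6 + t)/(t + 2*t**2) (y(t) = (-6 + t)/(2*t**2 + t) = (-6 + t)/(t + 2*t**2))
I(128) + (-13983 + y(119))/(-17662 + 15997) = (-9 + (1/9)*128) + (-13983 + (-6 + 119)/(119*(1 + 2*119)))/(-17662 + 15997) = (-9 + 128/9) + (-13983 + (1/119)*113/(1 + 238))/(-1665) = 47/9 + (-13983 + (1/119)*113/239)*(-1/1665) = 47/9 + (-13983 + (1/119)*(1/239)*113)*(-1/1665) = 47/9 + (-13983 + 113/28441)*(-1/1665) = 47/9 - 397690390/28441*(-1/1665) = 47/9 + 79538078/9470853 = 128996977/9470853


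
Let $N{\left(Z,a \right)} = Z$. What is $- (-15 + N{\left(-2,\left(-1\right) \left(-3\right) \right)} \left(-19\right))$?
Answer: $-23$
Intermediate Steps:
$- (-15 + N{\left(-2,\left(-1\right) \left(-3\right) \right)} \left(-19\right)) = - (-15 - -38) = - (-15 + 38) = \left(-1\right) 23 = -23$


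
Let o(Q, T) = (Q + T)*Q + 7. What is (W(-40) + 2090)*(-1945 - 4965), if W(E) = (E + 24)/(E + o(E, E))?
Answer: -45737386740/3167 ≈ -1.4442e+7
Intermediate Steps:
o(Q, T) = 7 + Q*(Q + T) (o(Q, T) = Q*(Q + T) + 7 = 7 + Q*(Q + T))
W(E) = (24 + E)/(7 + E + 2*E²) (W(E) = (E + 24)/(E + (7 + E² + E*E)) = (24 + E)/(E + (7 + E² + E²)) = (24 + E)/(E + (7 + 2*E²)) = (24 + E)/(7 + E + 2*E²))
(W(-40) + 2090)*(-1945 - 4965) = ((24 - 40)/(7 - 40 + 2*(-40)²) + 2090)*(-1945 - 4965) = (-16/(7 - 40 + 2*1600) + 2090)*(-6910) = (-16/(7 - 40 + 3200) + 2090)*(-6910) = (-16/3167 + 2090)*(-6910) = (6619014/3167)*(-6910) = -45737386740/3167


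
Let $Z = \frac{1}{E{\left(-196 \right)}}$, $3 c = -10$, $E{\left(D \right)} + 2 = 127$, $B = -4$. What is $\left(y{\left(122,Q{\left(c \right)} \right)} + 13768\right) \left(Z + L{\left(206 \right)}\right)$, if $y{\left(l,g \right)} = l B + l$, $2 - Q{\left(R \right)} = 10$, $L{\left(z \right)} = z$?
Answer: $\frac{345114902}{125} \approx 2.7609 \cdot 10^{6}$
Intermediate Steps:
$E{\left(D \right)} = 125$ ($E{\left(D \right)} = -2 + 127 = 125$)
$c = - \frac{10}{3}$ ($c = \frac{1}{3} \left(-10\right) = - \frac{10}{3} \approx -3.3333$)
$Q{\left(R \right)} = -8$ ($Q{\left(R \right)} = 2 - 10 = -8$)
$Z = \frac{1}{125} \approx 0.008$
$y{\left(l,g \right)} = - 3 l$ ($y{\left(l,g \right)} = l \left(-4\right) + l = - 4 l + l = - 3 l$)
$\left(y{\left(122,Q{\left(c \right)} \right)} + 13768\right) \left(Z + L{\left(206 \right)}\right) = \left(\left(-3\right) 122 + 13768\right) \left(\frac{1}{125} + 206\right) = \left(-366 + 13768\right) \frac{25751}{125} = 13402 \cdot \frac{25751}{125} = \frac{345114902}{125}$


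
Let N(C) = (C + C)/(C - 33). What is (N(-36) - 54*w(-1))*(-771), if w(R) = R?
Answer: -976086/23 ≈ -42439.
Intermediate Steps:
N(C) = 2*C/(-33 + C) (N(C) = (2*C)/(-33 + C) = 2*C/(-33 + C))
(N(-36) - 54*w(-1))*(-771) = (2*(-36)/(-33 - 36) - 54*(-1))*(-771) = (2*(-36)/(-69) + 54)*(-771) = (2*(-36)*(-1/69) + 54)*(-771) = (24/23 + 54)*(-771) = (1266/23)*(-771) = -976086/23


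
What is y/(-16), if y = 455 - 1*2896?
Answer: 2441/16 ≈ 152.56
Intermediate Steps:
y = -2441 (y = 455 - 2896 = -2441)
y/(-16) = -2441/(-16) = -2441*(-1/16) = 2441/16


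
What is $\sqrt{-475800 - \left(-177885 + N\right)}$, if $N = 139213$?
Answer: $2 i \sqrt{109282} \approx 661.16 i$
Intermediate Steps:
$\sqrt{-475800 - \left(-177885 + N\right)} = \sqrt{-475800 + \left(177885 - 139213\right)} = \sqrt{-475800 + 38672} = \sqrt{-437128} = 2 i \sqrt{109282}$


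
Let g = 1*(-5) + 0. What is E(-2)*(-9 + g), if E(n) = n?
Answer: 28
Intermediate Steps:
g = -5 (g = -5 + 0 = -5)
E(-2)*(-9 + g) = -2*(-9 - 5) = -2*(-14) = 28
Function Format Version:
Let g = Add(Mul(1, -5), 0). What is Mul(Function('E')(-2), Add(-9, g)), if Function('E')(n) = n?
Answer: 28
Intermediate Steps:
g = -5 (g = Add(-5, 0) = -5)
Mul(Function('E')(-2), Add(-9, g)) = Mul(-2, Add(-9, -5)) = Mul(-2, -14) = 28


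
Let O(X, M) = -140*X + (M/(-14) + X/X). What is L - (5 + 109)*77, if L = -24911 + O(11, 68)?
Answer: -246630/7 ≈ -35233.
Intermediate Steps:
O(X, M) = 1 - 140*X - M/14 (O(X, M) = -140*X + (M*(-1/14) + 1) = -140*X + (-M/14 + 1) = -140*X + (1 - M/14) = 1 - 140*X - M/14)
L = -185184/7 (L = -24911 + (1 - 140*11 - 1/14*68) = -24911 + (1 - 1540 - 34/7) = -24911 - 10807/7 = -185184/7 ≈ -26455.)
L - (5 + 109)*77 = -185184/7 - (5 + 109)*77 = -185184/7 - 114*77 = -185184/7 - 1*8778 = -185184/7 - 8778 = -246630/7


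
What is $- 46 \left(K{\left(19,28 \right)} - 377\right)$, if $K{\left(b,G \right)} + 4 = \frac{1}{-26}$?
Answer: $\frac{227861}{13} \approx 17528.0$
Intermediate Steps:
$K{\left(b,G \right)} = - \frac{105}{26}$ ($K{\left(b,G \right)} = -4 + \frac{1}{-26} = -4 - \frac{1}{26} = - \frac{105}{26}$)
$- 46 \left(K{\left(19,28 \right)} - 377\right) = - 46 \left(- \frac{105}{26} - 377\right) = \left(-46\right) \left(- \frac{9907}{26}\right) = \frac{227861}{13}$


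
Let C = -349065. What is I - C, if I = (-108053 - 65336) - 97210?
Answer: 78466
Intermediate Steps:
I = -270599 (I = -173389 - 97210 = -270599)
I - C = -270599 - 1*(-349065) = -270599 + 349065 = 78466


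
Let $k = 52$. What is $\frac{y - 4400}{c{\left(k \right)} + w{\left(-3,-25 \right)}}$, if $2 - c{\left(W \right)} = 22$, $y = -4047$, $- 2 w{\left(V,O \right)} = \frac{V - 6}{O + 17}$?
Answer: $\frac{135152}{329} \approx 410.8$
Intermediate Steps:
$w{\left(V,O \right)} = - \frac{-6 + V}{2 \left(17 + O\right)}$ ($w{\left(V,O \right)} = - \frac{\left(V - 6\right) \frac{1}{O + 17}}{2} = - \frac{\left(V - 6\right) \frac{1}{17 + O}}{2} = - \frac{\left(-6 + V\right) \frac{1}{17 + O}}{2} = - \frac{\frac{1}{17 + O} \left(-6 + V\right)}{2} = - \frac{-6 + V}{2 \left(17 + O\right)}$)
$c{\left(W \right)} = -20$ ($c{\left(W \right)} = 2 - 22 = -20$)
$\frac{y - 4400}{c{\left(k \right)} + w{\left(-3,-25 \right)}} = \frac{-4047 - 4400}{-20 + \frac{6 - -3}{2 \left(17 - 25\right)}} = - \frac{8447}{-20 + \frac{6 + 3}{2 \left(-8\right)}} = - \frac{8447}{-20 + \frac{1}{2} \left(- \frac{1}{8}\right) 9} = - \frac{8447}{-20 - \frac{9}{16}} = - \frac{8447}{- \frac{329}{16}} = \left(-8447\right) \left(- \frac{16}{329}\right) = \frac{135152}{329}$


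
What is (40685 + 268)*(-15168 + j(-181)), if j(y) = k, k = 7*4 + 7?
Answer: -619741749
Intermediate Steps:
k = 35 (k = 28 + 7 = 35)
j(y) = 35
(40685 + 268)*(-15168 + j(-181)) = (40685 + 268)*(-15168 + 35) = 40953*(-15133) = -619741749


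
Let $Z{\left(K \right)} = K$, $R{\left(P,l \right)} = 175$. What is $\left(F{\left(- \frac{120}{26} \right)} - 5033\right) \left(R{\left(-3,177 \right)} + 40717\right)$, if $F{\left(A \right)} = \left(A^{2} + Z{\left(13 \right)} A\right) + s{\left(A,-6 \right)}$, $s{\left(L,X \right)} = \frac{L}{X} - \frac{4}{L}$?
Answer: $- \frac{525568846336}{2535} \approx -2.0732 \cdot 10^{8}$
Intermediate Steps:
$s{\left(L,X \right)} = - \frac{4}{L} + \frac{L}{X}$
$F{\left(A \right)} = A^{2} - \frac{4}{A} + \frac{77 A}{6}$ ($F{\left(A \right)} = \left(A^{2} + 13 A\right) + \left(- \frac{4}{A} + \frac{A}{-6}\right) = \left(A^{2} + 13 A\right) + \left(- \frac{4}{A} + A \left(- \frac{1}{6}\right)\right) = \left(A^{2} + 13 A\right) - \left(\frac{4}{A} + \frac{A}{6}\right) = A^{2} - \frac{4}{A} + \frac{77 A}{6}$)
$\left(F{\left(- \frac{120}{26} \right)} - 5033\right) \left(R{\left(-3,177 \right)} + 40717\right) = \left(\left(\left(- \frac{120}{26}\right)^{2} - \frac{4}{\left(-120\right) \frac{1}{26}} + \frac{77 \left(- \frac{120}{26}\right)}{6}\right) - 5033\right) \left(175 + 40717\right) = \left(\left(\left(\left(-120\right) \frac{1}{26}\right)^{2} - \frac{4}{\left(-120\right) \frac{1}{26}} + \frac{77 \left(\left(-120\right) \frac{1}{26}\right)}{6}\right) - 5033\right) 40892 = \left(\left(\left(- \frac{60}{13}\right)^{2} - \frac{4}{- \frac{60}{13}} + \frac{77}{6} \left(- \frac{60}{13}\right)\right) - 5033\right) 40892 = \left(\left(\frac{3600}{169} - - \frac{13}{15} - \frac{770}{13}\right) - 5033\right) 40892 = \left(\left(\frac{3600}{169} + \frac{13}{15} - \frac{770}{13}\right) - 5033\right) 40892 = \left(- \frac{93953}{2535} - 5033\right) 40892 = \left(- \frac{12852608}{2535}\right) 40892 = - \frac{525568846336}{2535}$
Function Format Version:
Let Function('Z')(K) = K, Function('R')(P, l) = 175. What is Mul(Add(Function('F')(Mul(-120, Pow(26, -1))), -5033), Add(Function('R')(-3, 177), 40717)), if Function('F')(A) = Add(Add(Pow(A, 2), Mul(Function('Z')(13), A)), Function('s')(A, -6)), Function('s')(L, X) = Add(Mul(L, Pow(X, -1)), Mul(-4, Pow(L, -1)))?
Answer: Rational(-525568846336, 2535) ≈ -2.0732e+8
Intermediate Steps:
Function('s')(L, X) = Add(Mul(-4, Pow(L, -1)), Mul(L, Pow(X, -1)))
Function('F')(A) = Add(Pow(A, 2), Mul(-4, Pow(A, -1)), Mul(Rational(77, 6), A)) (Function('F')(A) = Add(Add(Pow(A, 2), Mul(13, A)), Add(Mul(-4, Pow(A, -1)), Mul(A, Pow(-6, -1)))) = Add(Add(Pow(A, 2), Mul(13, A)), Add(Mul(-4, Pow(A, -1)), Mul(A, Rational(-1, 6)))) = Add(Add(Pow(A, 2), Mul(13, A)), Add(Mul(-4, Pow(A, -1)), Mul(Rational(-1, 6), A))) = Add(Pow(A, 2), Mul(-4, Pow(A, -1)), Mul(Rational(77, 6), A)))
Mul(Add(Function('F')(Mul(-120, Pow(26, -1))), -5033), Add(Function('R')(-3, 177), 40717)) = Mul(Add(Add(Pow(Mul(-120, Pow(26, -1)), 2), Mul(-4, Pow(Mul(-120, Pow(26, -1)), -1)), Mul(Rational(77, 6), Mul(-120, Pow(26, -1)))), -5033), Add(175, 40717)) = Mul(Add(Add(Pow(Mul(-120, Rational(1, 26)), 2), Mul(-4, Pow(Mul(-120, Rational(1, 26)), -1)), Mul(Rational(77, 6), Mul(-120, Rational(1, 26)))), -5033), 40892) = Mul(Add(Add(Pow(Rational(-60, 13), 2), Mul(-4, Pow(Rational(-60, 13), -1)), Mul(Rational(77, 6), Rational(-60, 13))), -5033), 40892) = Mul(Add(Add(Rational(3600, 169), Mul(-4, Rational(-13, 60)), Rational(-770, 13)), -5033), 40892) = Mul(Add(Add(Rational(3600, 169), Rational(13, 15), Rational(-770, 13)), -5033), 40892) = Mul(Add(Rational(-93953, 2535), -5033), 40892) = Mul(Rational(-12852608, 2535), 40892) = Rational(-525568846336, 2535)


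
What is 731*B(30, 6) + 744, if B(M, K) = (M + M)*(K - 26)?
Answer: -876456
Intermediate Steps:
B(M, K) = 2*M*(-26 + K) (B(M, K) = (2*M)*(-26 + K) = 2*M*(-26 + K))
731*B(30, 6) + 744 = 731*(2*30*(-26 + 6)) + 744 = 731*(2*30*(-20)) + 744 = 731*(-1200) + 744 = -877200 + 744 = -876456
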